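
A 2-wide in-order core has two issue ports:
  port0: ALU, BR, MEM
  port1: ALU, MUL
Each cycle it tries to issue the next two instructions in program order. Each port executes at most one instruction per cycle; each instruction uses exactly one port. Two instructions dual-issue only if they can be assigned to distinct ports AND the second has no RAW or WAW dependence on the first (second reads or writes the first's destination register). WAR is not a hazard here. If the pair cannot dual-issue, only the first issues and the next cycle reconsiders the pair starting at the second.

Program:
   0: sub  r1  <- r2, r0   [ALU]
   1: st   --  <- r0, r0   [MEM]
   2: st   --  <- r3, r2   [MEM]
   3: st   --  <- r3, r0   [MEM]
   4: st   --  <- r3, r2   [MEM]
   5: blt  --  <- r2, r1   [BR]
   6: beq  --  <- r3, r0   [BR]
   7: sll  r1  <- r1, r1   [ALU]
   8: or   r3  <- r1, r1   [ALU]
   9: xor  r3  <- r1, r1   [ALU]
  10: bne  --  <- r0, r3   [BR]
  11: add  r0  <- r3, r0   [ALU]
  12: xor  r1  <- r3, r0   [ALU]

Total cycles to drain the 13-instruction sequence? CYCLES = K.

  cy0 -> i0/i1 (sub+st) 2-wide
  cy1 -> i2 (st) no-port MEM/MEM
  cy2 -> i3 (st) no-port MEM/MEM
  cy3 -> i4 (st) no-port MEM/BR
  cy4 -> i5 (blt) no-port BR/BR
  cy5 -> i6/i7 (beq+sll) 2-wide
  cy6 -> i8 (or) WAW r3
  cy7 -> i9 (xor) RAW r3
  cy8 -> i10/i11 (bne+add) 2-wide
  cy9 -> i12 (xor) tail

CYCLES = 10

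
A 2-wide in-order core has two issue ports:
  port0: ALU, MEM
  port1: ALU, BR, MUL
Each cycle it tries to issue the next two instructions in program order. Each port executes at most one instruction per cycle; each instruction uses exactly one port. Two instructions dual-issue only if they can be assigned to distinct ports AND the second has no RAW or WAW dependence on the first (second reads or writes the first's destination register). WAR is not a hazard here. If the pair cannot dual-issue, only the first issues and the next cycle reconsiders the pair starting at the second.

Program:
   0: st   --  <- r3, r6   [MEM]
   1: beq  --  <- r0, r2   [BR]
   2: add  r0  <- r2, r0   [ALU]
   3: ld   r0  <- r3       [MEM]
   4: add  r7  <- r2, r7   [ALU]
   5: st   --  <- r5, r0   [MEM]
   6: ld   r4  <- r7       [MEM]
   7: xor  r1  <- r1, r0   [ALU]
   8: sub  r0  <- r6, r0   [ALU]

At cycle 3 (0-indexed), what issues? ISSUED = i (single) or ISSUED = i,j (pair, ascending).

ISSUED = 5

#0 head=0: st.MEM/beq.BR i0+i1 dual
#1 head=2: add.ALU i2 WAW r0
#2 head=3: ld.MEM/add.ALU i3+i4 dual
#3 head=5: st.MEM i5 no-port MEM/MEM
#4 head=6: ld.MEM/xor.ALU i6+i7 dual
#5 head=8: sub.ALU i8 tail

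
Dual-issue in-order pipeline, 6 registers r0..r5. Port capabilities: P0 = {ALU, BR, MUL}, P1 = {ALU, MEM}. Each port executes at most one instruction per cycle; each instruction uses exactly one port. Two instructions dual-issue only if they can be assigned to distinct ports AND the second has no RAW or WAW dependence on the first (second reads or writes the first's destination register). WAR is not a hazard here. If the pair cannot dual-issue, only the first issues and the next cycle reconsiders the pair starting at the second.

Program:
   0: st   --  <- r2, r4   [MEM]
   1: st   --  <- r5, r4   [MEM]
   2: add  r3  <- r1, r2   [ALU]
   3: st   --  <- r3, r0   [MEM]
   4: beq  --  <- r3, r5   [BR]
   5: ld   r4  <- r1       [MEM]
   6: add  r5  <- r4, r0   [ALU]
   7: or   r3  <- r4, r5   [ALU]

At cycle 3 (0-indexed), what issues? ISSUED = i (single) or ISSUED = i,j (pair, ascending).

ISSUED = 5

  cy0 -> i0 (st) no-port MEM/MEM
  cy1 -> i1/i2 (st+add) 2-wide
  cy2 -> i3/i4 (st+beq) 2-wide
  cy3 -> i5 (ld) RAW r4
  cy4 -> i6 (add) RAW r5
  cy5 -> i7 (or) tail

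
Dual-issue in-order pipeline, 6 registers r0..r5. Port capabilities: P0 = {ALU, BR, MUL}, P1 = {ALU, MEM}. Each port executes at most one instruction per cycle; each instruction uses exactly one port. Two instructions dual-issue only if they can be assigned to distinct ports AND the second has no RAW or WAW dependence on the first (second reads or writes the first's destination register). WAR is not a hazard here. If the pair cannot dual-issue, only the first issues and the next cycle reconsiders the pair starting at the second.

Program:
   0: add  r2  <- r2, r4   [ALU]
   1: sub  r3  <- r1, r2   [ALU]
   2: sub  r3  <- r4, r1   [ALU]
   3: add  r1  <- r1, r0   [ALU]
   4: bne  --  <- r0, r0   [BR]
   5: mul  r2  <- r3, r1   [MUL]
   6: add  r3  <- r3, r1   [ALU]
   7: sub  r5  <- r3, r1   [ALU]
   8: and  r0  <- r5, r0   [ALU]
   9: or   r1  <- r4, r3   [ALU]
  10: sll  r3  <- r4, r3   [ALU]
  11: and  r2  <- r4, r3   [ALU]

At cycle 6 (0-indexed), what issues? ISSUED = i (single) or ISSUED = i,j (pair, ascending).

[0] i0  add  -- RAW r2
[1] i1  sub  -- WAW r3
[2] i2+i3  sub;add  -- dual
[3] i4  bne  -- no-port BR/MUL
[4] i5+i6  mul;add  -- dual
[5] i7  sub  -- RAW r5
[6] i8+i9  and;or  -- dual
[7] i10  sll  -- RAW r3
[8] i11  and  -- tail

ISSUED = 8,9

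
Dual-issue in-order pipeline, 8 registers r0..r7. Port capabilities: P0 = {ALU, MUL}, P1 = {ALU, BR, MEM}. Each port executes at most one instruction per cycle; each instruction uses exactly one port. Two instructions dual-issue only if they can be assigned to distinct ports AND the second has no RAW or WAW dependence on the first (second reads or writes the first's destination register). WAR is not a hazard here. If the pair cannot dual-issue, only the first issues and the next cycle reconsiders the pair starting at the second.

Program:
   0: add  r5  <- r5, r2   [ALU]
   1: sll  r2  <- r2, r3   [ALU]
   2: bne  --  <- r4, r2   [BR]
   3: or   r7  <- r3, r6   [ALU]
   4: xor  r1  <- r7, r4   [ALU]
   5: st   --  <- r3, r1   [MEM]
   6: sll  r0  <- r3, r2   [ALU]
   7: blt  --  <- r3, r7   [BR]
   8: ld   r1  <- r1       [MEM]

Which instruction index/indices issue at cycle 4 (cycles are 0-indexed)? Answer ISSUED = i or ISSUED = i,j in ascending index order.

t=0 i0/i1:add;sll ; pair
t=1 i2/i3:bne;or ; pair
t=2 i4:xor ; RAW r1
t=3 i5/i6:st;sll ; pair
t=4 i7:blt ; no-port BR/MEM
t=5 i8:ld ; tail

ISSUED = 7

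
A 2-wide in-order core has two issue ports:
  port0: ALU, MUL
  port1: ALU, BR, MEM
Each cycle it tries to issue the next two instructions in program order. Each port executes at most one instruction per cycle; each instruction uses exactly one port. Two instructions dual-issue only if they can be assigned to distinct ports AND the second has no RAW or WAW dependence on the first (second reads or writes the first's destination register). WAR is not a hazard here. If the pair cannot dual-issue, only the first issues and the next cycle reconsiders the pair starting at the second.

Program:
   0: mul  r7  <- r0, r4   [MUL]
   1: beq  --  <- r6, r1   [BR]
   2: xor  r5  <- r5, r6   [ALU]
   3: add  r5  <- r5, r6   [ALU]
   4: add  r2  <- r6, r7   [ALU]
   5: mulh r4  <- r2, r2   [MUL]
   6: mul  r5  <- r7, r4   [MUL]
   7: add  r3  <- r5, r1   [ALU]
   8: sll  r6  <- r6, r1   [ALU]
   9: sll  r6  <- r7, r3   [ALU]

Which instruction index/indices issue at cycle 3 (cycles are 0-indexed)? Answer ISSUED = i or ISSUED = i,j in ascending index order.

c0: i0,i1 mul;beq  2-wide
c1: i2 xor  RAW+WAW r5
c2: i3,i4 add;add  2-wide
c3: i5 mulh  no-port MUL/MUL
c4: i6 mul  RAW r5
c5: i7,i8 add;sll  2-wide
c6: i9 sll  tail

ISSUED = 5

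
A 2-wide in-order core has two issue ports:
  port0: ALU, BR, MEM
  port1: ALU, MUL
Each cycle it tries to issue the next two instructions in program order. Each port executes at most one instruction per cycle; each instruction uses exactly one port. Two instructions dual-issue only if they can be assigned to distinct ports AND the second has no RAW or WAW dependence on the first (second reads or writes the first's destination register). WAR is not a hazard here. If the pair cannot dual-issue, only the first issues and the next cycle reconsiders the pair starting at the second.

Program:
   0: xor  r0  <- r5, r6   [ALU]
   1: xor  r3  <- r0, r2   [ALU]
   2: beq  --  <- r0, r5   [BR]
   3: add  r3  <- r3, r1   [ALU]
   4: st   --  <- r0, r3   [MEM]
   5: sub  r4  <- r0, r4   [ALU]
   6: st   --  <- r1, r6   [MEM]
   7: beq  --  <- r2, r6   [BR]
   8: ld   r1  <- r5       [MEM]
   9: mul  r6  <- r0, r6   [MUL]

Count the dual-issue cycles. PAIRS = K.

PAIRS = 3

  cy0 -> i0 (xor) RAW r0
  cy1 -> i1,i2 (xor/beq) 2-wide
  cy2 -> i3 (add) RAW r3
  cy3 -> i4,i5 (st/sub) 2-wide
  cy4 -> i6 (st) no-port MEM/BR
  cy5 -> i7 (beq) no-port BR/MEM
  cy6 -> i8,i9 (ld/mul) 2-wide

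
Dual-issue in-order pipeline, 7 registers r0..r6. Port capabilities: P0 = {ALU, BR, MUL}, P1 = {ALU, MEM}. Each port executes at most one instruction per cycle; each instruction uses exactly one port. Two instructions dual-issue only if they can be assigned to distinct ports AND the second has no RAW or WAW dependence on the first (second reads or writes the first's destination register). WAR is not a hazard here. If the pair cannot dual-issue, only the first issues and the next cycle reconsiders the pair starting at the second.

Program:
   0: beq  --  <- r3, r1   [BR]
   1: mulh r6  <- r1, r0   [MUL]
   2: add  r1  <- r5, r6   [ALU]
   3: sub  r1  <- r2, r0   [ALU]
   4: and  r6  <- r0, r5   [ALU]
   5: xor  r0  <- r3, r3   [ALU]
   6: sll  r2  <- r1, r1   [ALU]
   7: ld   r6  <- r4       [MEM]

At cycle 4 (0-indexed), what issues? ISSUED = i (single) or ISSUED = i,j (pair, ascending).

#0 head=0: beq.BR i0 no-port BR/MUL
#1 head=1: mulh.MUL i1 RAW r6
#2 head=2: add.ALU i2 WAW r1
#3 head=3: sub.ALU and.ALU i3,i4 pair
#4 head=5: xor.ALU sll.ALU i5,i6 pair
#5 head=7: ld.MEM i7 tail

ISSUED = 5,6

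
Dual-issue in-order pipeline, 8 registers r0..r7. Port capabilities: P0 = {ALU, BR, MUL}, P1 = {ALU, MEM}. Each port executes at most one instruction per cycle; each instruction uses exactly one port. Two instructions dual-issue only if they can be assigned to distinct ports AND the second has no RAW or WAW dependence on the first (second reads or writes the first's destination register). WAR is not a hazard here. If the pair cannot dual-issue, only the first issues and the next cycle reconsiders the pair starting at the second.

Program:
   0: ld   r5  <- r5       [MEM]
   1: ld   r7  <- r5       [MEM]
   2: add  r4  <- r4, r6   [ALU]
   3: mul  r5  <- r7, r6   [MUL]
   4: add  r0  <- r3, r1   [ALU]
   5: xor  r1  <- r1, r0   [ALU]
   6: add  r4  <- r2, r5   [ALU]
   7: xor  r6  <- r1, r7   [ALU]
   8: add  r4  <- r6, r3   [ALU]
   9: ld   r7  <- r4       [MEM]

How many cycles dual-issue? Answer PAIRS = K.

PAIRS = 3

0. ld @i0  | no-port MEM/MEM
1. ld/add @i1,i2  | 2-wide
2. mul/add @i3,i4  | 2-wide
3. xor/add @i5,i6  | 2-wide
4. xor @i7  | RAW r6
5. add @i8  | RAW r4
6. ld @i9  | tail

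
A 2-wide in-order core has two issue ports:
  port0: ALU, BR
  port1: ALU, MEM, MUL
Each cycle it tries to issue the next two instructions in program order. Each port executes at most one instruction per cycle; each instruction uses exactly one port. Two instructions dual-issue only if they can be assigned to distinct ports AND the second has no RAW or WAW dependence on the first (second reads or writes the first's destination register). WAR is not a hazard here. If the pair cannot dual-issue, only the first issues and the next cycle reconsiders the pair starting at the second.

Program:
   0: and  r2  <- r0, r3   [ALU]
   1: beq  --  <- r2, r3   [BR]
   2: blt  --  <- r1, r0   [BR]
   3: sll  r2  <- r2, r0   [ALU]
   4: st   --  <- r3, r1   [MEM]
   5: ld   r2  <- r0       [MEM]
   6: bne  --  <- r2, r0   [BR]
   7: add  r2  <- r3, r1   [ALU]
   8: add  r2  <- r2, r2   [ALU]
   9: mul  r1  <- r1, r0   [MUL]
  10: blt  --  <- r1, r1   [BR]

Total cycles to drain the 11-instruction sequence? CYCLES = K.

CYCLES = 8

c0: i0 and  RAW r2
c1: i1 beq  no-port BR/BR
c2: i2+i3 blt;sll  pair
c3: i4 st  no-port MEM/MEM
c4: i5 ld  RAW r2
c5: i6+i7 bne;add  pair
c6: i8+i9 add;mul  pair
c7: i10 blt  tail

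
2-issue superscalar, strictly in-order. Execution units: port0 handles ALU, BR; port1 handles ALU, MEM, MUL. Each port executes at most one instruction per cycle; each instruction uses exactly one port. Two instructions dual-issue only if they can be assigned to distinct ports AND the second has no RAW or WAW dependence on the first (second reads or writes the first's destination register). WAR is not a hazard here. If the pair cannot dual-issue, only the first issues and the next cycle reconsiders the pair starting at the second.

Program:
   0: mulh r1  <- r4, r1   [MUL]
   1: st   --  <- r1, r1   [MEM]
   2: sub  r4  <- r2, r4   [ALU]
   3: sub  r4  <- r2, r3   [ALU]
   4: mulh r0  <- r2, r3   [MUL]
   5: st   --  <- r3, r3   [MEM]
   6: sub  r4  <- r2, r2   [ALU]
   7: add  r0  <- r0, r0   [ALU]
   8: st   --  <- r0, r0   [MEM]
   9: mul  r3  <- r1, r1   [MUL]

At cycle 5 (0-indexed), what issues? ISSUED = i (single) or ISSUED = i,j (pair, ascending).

ISSUED = 8

[0] i0  mulh.MUL  -- no-port MUL/MEM
[1] i1,i2  st.MEM sub.ALU  -- 2-wide
[2] i3,i4  sub.ALU mulh.MUL  -- 2-wide
[3] i5,i6  st.MEM sub.ALU  -- 2-wide
[4] i7  add.ALU  -- RAW r0
[5] i8  st.MEM  -- no-port MEM/MUL
[6] i9  mul.MUL  -- tail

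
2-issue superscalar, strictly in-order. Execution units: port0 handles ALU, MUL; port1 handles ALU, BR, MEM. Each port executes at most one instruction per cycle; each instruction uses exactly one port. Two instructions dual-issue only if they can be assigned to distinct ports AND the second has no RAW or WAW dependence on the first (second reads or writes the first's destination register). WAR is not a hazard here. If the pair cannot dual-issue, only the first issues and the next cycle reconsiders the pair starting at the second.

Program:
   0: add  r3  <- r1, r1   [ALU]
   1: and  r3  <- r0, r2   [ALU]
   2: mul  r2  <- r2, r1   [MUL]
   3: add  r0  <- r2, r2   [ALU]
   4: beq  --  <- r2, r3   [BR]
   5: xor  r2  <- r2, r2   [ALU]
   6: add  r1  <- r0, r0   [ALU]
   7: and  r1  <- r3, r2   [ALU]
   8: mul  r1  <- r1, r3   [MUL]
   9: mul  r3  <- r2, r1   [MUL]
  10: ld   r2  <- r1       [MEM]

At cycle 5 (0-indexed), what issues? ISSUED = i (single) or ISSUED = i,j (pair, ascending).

ISSUED = 8

#0 head=0: add.ALU i0 WAW r3
#1 head=1: and.ALU/mul.MUL i1/i2 pair
#2 head=3: add.ALU/beq.BR i3/i4 pair
#3 head=5: xor.ALU/add.ALU i5/i6 pair
#4 head=7: and.ALU i7 RAW+WAW r1
#5 head=8: mul.MUL i8 no-port MUL/MUL
#6 head=9: mul.MUL/ld.MEM i9/i10 pair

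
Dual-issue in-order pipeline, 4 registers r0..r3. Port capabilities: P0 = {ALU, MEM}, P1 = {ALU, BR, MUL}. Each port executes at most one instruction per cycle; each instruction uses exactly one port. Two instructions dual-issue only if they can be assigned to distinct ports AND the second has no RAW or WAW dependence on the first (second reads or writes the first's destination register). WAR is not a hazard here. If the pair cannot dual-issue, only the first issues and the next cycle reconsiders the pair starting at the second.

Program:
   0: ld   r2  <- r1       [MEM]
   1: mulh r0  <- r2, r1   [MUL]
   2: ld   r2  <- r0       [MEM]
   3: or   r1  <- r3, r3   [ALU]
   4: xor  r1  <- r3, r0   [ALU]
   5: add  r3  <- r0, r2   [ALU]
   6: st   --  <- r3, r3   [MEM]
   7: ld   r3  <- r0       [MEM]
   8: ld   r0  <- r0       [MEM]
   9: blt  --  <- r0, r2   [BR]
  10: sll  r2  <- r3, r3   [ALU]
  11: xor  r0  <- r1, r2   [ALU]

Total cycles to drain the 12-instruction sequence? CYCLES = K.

CYCLES = 9

c0: i0 ld  RAW r2
c1: i1 mulh  RAW r0
c2: i2+i3 ld or  pair
c3: i4+i5 xor add  pair
c4: i6 st  no-port MEM/MEM
c5: i7 ld  no-port MEM/MEM
c6: i8 ld  RAW r0
c7: i9+i10 blt sll  pair
c8: i11 xor  tail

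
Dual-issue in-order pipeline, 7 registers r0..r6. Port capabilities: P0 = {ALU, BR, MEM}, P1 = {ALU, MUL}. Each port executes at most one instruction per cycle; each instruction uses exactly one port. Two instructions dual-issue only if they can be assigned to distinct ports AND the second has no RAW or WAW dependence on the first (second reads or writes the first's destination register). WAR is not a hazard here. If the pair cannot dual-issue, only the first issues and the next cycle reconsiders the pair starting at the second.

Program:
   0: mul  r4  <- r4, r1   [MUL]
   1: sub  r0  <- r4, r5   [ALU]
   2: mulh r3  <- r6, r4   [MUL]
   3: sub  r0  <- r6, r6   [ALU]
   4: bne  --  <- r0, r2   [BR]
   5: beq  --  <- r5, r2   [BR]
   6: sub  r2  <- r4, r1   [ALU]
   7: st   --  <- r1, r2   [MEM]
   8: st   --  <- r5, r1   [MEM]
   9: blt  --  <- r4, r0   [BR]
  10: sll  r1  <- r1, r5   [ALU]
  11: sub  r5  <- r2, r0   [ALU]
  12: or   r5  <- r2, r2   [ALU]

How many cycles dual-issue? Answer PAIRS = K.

PAIRS = 3

0. mul.MUL @i0  | RAW r4
1. sub.ALU;mulh.MUL @i1&i2  | dual
2. sub.ALU @i3  | RAW r0
3. bne.BR @i4  | no-port BR/BR
4. beq.BR;sub.ALU @i5&i6  | dual
5. st.MEM @i7  | no-port MEM/MEM
6. st.MEM @i8  | no-port MEM/BR
7. blt.BR;sll.ALU @i9&i10  | dual
8. sub.ALU @i11  | WAW r5
9. or.ALU @i12  | tail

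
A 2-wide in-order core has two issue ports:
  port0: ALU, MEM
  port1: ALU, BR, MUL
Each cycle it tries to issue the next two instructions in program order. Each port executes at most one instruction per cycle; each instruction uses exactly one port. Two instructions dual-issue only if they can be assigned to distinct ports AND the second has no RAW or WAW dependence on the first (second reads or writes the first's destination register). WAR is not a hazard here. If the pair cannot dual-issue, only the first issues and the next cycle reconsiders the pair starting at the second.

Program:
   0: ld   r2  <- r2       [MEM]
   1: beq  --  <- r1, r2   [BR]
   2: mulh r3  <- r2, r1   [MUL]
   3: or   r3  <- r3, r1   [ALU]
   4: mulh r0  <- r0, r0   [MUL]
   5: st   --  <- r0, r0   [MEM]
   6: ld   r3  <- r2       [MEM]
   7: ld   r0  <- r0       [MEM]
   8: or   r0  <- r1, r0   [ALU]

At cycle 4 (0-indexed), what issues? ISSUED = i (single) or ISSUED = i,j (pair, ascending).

  cy0 -> i0 (ld.MEM) RAW r2
  cy1 -> i1 (beq.BR) no-port BR/MUL
  cy2 -> i2 (mulh.MUL) RAW+WAW r3
  cy3 -> i3&i4 (or.ALU+mulh.MUL) pair
  cy4 -> i5 (st.MEM) no-port MEM/MEM
  cy5 -> i6 (ld.MEM) no-port MEM/MEM
  cy6 -> i7 (ld.MEM) RAW+WAW r0
  cy7 -> i8 (or.ALU) tail

ISSUED = 5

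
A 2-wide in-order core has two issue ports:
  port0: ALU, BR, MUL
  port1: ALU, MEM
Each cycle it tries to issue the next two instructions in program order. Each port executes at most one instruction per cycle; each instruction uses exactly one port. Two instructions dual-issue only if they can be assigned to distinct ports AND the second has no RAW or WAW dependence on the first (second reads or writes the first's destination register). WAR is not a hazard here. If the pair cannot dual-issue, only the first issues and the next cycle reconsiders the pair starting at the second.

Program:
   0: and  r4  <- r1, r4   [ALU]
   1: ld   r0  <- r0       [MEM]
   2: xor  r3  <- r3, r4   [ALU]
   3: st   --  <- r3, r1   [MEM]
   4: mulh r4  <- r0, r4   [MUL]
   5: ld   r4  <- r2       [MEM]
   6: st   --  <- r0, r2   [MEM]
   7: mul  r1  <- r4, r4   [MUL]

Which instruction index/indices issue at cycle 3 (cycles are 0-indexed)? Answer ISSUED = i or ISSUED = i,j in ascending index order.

t=0 i0+i1:and.ALU;ld.MEM ; dual
t=1 i2:xor.ALU ; RAW r3
t=2 i3+i4:st.MEM;mulh.MUL ; dual
t=3 i5:ld.MEM ; no-port MEM/MEM
t=4 i6+i7:st.MEM;mul.MUL ; dual

ISSUED = 5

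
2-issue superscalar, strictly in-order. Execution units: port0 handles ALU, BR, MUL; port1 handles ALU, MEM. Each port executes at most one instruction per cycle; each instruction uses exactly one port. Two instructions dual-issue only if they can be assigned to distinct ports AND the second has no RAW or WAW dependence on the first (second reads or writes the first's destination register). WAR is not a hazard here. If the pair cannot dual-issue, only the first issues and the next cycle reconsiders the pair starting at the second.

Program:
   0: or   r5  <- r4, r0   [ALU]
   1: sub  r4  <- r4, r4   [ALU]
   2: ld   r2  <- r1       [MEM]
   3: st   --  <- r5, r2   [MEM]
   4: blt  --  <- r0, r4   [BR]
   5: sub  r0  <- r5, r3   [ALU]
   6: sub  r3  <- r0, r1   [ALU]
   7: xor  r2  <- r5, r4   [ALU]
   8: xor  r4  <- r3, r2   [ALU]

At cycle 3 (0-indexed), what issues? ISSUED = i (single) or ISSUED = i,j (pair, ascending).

#0 head=0: or.ALU sub.ALU i0+i1 dual
#1 head=2: ld.MEM i2 no-port MEM/MEM
#2 head=3: st.MEM blt.BR i3+i4 dual
#3 head=5: sub.ALU i5 RAW r0
#4 head=6: sub.ALU xor.ALU i6+i7 dual
#5 head=8: xor.ALU i8 tail

ISSUED = 5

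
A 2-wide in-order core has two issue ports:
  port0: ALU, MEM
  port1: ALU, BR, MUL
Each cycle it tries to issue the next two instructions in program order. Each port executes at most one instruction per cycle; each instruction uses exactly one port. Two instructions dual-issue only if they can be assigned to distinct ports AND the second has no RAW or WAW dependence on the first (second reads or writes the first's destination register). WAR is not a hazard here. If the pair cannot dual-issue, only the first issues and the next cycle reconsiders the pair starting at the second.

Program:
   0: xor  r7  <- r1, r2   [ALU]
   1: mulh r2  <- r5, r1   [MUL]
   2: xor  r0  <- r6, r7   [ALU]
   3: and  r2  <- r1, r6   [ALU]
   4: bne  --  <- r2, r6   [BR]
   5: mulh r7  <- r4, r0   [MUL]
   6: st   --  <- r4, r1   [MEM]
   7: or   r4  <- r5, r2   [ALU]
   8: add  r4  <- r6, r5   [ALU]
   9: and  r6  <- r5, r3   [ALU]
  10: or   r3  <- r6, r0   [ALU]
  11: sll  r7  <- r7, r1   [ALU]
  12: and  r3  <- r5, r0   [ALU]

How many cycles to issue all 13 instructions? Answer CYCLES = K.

CYCLES = 8

[0] i0/i1  xor.ALU;mulh.MUL  -- pair
[1] i2/i3  xor.ALU;and.ALU  -- pair
[2] i4  bne.BR  -- no-port BR/MUL
[3] i5/i6  mulh.MUL;st.MEM  -- pair
[4] i7  or.ALU  -- WAW r4
[5] i8/i9  add.ALU;and.ALU  -- pair
[6] i10/i11  or.ALU;sll.ALU  -- pair
[7] i12  and.ALU  -- tail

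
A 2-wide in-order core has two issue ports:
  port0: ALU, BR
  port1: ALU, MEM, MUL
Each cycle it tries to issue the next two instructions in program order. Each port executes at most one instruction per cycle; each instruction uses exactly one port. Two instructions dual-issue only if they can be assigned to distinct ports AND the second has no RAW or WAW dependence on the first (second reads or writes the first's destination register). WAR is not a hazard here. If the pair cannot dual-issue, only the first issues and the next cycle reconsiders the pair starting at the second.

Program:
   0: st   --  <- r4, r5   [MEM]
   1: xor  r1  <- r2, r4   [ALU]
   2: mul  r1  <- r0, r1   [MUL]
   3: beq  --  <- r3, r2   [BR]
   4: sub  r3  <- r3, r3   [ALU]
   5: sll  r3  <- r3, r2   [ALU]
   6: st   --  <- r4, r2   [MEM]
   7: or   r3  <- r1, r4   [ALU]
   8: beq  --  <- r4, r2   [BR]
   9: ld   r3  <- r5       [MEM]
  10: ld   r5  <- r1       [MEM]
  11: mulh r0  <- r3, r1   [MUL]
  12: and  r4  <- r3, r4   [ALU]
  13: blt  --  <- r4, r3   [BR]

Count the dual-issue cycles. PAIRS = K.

PAIRS = 5

  cy0 -> i0,i1 (st+xor) dual
  cy1 -> i2,i3 (mul+beq) dual
  cy2 -> i4 (sub) RAW+WAW r3
  cy3 -> i5,i6 (sll+st) dual
  cy4 -> i7,i8 (or+beq) dual
  cy5 -> i9 (ld) no-port MEM/MEM
  cy6 -> i10 (ld) no-port MEM/MUL
  cy7 -> i11,i12 (mulh+and) dual
  cy8 -> i13 (blt) tail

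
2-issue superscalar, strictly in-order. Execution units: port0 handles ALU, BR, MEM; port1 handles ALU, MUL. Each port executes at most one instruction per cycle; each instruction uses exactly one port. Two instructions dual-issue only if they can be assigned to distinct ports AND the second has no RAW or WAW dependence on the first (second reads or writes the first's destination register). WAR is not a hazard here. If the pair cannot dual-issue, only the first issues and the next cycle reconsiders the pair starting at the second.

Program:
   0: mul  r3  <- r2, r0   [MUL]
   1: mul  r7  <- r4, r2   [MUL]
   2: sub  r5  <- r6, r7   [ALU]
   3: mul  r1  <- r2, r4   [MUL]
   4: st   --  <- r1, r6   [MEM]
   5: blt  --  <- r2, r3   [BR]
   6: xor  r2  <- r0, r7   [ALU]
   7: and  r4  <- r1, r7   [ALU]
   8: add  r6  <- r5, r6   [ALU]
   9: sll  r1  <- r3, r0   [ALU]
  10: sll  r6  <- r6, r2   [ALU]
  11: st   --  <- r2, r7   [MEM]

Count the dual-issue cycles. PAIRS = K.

#0 head=0: mul i0 no-port MUL/MUL
#1 head=1: mul i1 RAW r7
#2 head=2: sub+mul i2/i3 2-wide
#3 head=4: st i4 no-port MEM/BR
#4 head=5: blt+xor i5/i6 2-wide
#5 head=7: and+add i7/i8 2-wide
#6 head=9: sll+sll i9/i10 2-wide
#7 head=11: st i11 tail

PAIRS = 4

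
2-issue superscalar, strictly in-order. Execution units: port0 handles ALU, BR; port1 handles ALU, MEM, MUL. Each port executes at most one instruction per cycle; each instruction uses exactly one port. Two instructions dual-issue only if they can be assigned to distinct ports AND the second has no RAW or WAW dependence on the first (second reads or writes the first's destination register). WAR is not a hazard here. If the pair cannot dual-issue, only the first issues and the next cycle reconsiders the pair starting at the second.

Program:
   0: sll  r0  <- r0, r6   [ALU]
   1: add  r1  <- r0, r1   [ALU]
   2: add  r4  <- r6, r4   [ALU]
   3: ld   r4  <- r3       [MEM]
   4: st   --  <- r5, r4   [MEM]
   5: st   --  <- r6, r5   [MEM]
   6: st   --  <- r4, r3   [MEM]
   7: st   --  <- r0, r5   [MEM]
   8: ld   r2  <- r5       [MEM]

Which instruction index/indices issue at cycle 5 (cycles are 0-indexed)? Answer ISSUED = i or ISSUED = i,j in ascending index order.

ISSUED = 6

#0 head=0: sll i0 RAW r0
#1 head=1: add/add i1/i2 dual
#2 head=3: ld i3 no-port MEM/MEM
#3 head=4: st i4 no-port MEM/MEM
#4 head=5: st i5 no-port MEM/MEM
#5 head=6: st i6 no-port MEM/MEM
#6 head=7: st i7 no-port MEM/MEM
#7 head=8: ld i8 tail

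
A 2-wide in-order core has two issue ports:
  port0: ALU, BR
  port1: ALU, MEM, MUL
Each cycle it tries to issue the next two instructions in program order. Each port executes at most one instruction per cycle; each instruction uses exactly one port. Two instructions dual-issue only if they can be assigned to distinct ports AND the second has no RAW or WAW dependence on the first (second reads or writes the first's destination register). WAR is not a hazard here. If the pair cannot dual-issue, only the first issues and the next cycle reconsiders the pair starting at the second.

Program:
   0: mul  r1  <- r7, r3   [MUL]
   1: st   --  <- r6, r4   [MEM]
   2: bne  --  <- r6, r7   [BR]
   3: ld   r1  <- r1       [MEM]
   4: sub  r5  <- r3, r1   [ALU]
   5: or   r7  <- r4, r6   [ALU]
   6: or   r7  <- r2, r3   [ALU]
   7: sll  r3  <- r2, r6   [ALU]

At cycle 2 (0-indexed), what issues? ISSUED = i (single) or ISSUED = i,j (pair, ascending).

ISSUED = 3

c0: i0 mul  no-port MUL/MEM
c1: i1+i2 st bne  dual
c2: i3 ld  RAW r1
c3: i4+i5 sub or  dual
c4: i6+i7 or sll  dual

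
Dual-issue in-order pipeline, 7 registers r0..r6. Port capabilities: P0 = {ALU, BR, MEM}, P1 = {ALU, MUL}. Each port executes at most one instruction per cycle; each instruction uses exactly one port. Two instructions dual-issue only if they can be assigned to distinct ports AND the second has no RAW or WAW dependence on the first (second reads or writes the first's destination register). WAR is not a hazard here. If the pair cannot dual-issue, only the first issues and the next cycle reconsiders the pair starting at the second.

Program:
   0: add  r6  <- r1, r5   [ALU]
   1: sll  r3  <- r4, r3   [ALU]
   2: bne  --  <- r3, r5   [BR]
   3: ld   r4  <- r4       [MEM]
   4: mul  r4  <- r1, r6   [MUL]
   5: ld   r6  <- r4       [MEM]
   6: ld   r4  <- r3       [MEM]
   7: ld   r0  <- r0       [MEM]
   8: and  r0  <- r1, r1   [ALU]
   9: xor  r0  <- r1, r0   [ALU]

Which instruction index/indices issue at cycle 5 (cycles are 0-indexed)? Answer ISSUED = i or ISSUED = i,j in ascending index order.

t=0 i0+i1:add.ALU/sll.ALU ; pair
t=1 i2:bne.BR ; no-port BR/MEM
t=2 i3:ld.MEM ; WAW r4
t=3 i4:mul.MUL ; RAW r4
t=4 i5:ld.MEM ; no-port MEM/MEM
t=5 i6:ld.MEM ; no-port MEM/MEM
t=6 i7:ld.MEM ; WAW r0
t=7 i8:and.ALU ; RAW+WAW r0
t=8 i9:xor.ALU ; tail

ISSUED = 6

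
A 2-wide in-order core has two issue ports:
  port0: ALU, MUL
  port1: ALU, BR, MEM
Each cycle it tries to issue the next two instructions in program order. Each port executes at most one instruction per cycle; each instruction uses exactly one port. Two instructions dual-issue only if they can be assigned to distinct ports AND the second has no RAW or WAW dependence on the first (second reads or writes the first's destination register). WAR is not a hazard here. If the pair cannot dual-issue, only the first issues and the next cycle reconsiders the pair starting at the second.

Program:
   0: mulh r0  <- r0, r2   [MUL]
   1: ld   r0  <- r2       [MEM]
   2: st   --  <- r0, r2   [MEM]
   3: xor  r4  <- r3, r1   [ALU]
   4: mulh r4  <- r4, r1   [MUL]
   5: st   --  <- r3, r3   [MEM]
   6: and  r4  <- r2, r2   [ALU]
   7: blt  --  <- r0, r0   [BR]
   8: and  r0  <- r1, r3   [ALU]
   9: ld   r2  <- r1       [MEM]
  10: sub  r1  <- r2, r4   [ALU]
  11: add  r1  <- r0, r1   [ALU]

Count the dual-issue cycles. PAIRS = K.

#0 head=0: mulh i0 WAW r0
#1 head=1: ld i1 no-port MEM/MEM
#2 head=2: st xor i2&i3 pair
#3 head=4: mulh st i4&i5 pair
#4 head=6: and blt i6&i7 pair
#5 head=8: and ld i8&i9 pair
#6 head=10: sub i10 RAW+WAW r1
#7 head=11: add i11 tail

PAIRS = 4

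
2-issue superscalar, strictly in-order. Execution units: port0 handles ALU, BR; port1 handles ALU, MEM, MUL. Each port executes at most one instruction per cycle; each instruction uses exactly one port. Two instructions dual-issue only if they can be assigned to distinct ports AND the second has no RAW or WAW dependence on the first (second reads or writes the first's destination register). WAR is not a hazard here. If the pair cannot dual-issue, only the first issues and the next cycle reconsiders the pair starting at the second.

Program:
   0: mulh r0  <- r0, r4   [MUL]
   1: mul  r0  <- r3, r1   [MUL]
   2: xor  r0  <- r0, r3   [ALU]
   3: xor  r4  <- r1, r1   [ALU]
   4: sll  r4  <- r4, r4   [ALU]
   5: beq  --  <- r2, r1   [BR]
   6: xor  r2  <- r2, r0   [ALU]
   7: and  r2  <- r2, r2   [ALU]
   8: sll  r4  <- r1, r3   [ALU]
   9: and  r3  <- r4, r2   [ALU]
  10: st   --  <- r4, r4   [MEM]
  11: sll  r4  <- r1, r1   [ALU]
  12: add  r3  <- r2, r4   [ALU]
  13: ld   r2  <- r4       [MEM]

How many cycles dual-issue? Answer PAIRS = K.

PAIRS = 5

t=0 i0:mulh ; no-port MUL/MUL
t=1 i1:mul ; RAW+WAW r0
t=2 i2/i3:xor xor ; 2-wide
t=3 i4/i5:sll beq ; 2-wide
t=4 i6:xor ; RAW+WAW r2
t=5 i7/i8:and sll ; 2-wide
t=6 i9/i10:and st ; 2-wide
t=7 i11:sll ; RAW r4
t=8 i12/i13:add ld ; 2-wide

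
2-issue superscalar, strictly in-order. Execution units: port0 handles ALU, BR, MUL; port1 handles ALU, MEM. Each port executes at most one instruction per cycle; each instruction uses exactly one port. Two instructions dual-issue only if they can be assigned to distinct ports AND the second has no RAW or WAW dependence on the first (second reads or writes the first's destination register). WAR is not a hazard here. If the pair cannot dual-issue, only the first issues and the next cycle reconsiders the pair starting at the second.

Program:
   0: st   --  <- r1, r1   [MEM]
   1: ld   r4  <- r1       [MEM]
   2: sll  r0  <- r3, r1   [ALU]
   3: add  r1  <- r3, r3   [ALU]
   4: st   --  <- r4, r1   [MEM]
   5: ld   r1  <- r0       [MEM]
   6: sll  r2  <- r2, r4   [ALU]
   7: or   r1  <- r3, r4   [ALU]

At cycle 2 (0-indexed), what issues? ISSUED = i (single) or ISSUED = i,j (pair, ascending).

[0] i0  st  -- no-port MEM/MEM
[1] i1&i2  ld+sll  -- pair
[2] i3  add  -- RAW r1
[3] i4  st  -- no-port MEM/MEM
[4] i5&i6  ld+sll  -- pair
[5] i7  or  -- tail

ISSUED = 3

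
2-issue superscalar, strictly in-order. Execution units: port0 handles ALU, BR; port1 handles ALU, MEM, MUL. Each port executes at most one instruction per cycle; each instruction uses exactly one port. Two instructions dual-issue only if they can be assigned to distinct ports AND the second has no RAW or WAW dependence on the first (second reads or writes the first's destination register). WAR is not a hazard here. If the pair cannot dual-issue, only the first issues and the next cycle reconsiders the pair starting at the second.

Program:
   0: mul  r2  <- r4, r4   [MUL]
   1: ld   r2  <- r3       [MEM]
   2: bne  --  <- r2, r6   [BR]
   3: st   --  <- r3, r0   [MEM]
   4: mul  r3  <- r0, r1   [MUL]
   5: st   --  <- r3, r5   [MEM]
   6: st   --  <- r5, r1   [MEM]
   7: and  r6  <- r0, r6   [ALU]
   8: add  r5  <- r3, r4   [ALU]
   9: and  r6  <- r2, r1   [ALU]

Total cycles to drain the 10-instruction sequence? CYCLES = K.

CYCLES = 7

t=0 i0:mul ; no-port MUL/MEM
t=1 i1:ld ; RAW r2
t=2 i2&i3:bne+st ; pair
t=3 i4:mul ; no-port MUL/MEM
t=4 i5:st ; no-port MEM/MEM
t=5 i6&i7:st+and ; pair
t=6 i8&i9:add+and ; pair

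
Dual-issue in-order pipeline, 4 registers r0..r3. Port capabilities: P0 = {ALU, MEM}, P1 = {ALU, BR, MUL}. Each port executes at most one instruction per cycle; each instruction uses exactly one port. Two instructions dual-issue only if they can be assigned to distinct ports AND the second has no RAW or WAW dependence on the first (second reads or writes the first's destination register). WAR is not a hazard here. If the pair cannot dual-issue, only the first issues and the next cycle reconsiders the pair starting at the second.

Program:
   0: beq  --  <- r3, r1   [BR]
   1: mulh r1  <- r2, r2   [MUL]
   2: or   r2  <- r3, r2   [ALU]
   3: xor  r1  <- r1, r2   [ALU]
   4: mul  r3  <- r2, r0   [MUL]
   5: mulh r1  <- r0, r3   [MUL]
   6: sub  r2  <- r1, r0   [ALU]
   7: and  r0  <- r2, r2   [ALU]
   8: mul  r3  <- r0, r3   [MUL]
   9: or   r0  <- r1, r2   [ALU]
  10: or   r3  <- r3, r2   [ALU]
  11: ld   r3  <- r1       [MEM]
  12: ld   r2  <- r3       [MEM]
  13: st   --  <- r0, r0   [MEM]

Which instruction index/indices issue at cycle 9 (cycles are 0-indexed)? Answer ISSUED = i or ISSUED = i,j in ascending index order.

t=0 i0:beq ; no-port BR/MUL
t=1 i1,i2:mulh/or ; dual
t=2 i3,i4:xor/mul ; dual
t=3 i5:mulh ; RAW r1
t=4 i6:sub ; RAW r2
t=5 i7:and ; RAW r0
t=6 i8,i9:mul/or ; dual
t=7 i10:or ; WAW r3
t=8 i11:ld ; no-port MEM/MEM
t=9 i12:ld ; no-port MEM/MEM
t=10 i13:st ; tail

ISSUED = 12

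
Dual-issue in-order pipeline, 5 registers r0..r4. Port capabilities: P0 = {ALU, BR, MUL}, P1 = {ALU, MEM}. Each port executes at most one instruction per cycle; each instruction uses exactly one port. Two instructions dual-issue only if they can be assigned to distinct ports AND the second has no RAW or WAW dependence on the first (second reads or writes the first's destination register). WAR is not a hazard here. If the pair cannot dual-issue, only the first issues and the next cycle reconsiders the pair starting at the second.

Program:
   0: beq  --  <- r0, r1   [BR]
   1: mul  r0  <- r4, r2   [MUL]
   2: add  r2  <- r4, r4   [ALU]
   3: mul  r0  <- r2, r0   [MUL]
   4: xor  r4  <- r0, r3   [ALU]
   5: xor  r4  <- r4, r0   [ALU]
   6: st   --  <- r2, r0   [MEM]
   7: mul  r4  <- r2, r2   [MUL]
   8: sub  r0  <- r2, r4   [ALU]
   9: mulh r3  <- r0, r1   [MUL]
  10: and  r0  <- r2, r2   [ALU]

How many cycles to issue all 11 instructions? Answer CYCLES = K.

t=0 i0:beq ; no-port BR/MUL
t=1 i1&i2:mul/add ; pair
t=2 i3:mul ; RAW r0
t=3 i4:xor ; RAW+WAW r4
t=4 i5&i6:xor/st ; pair
t=5 i7:mul ; RAW r4
t=6 i8:sub ; RAW r0
t=7 i9&i10:mulh/and ; pair

CYCLES = 8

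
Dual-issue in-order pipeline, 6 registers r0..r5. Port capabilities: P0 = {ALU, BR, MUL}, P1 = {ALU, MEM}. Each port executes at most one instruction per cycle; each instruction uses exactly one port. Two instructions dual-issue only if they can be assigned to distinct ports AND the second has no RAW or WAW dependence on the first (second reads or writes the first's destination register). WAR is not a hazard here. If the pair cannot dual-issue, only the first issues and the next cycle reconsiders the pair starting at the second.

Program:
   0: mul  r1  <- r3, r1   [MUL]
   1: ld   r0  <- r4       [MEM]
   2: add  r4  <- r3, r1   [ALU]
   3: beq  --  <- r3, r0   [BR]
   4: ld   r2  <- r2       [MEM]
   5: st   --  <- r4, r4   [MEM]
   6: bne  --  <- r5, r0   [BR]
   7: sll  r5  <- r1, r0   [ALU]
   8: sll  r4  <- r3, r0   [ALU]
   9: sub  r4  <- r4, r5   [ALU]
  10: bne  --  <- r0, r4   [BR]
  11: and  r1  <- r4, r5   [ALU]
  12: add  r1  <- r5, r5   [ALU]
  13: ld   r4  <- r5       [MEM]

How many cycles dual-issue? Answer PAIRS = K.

PAIRS = 6

0. mul.MUL;ld.MEM @i0,i1  | dual
1. add.ALU;beq.BR @i2,i3  | dual
2. ld.MEM @i4  | no-port MEM/MEM
3. st.MEM;bne.BR @i5,i6  | dual
4. sll.ALU;sll.ALU @i7,i8  | dual
5. sub.ALU @i9  | RAW r4
6. bne.BR;and.ALU @i10,i11  | dual
7. add.ALU;ld.MEM @i12,i13  | dual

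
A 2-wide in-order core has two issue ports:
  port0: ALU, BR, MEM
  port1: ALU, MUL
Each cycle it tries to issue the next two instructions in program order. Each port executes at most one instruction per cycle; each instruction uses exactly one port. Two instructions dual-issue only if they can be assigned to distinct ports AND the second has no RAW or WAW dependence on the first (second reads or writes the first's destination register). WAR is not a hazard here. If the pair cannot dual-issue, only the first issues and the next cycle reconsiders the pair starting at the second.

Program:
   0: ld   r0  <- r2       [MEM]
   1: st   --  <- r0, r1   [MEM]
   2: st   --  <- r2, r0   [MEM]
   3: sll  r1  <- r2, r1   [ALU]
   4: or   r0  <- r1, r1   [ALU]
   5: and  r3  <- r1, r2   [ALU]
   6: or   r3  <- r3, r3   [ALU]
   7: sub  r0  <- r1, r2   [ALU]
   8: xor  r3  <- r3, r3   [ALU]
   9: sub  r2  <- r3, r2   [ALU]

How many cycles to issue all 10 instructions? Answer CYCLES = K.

[0] i0  ld.MEM  -- no-port MEM/MEM
[1] i1  st.MEM  -- no-port MEM/MEM
[2] i2&i3  st.MEM;sll.ALU  -- dual
[3] i4&i5  or.ALU;and.ALU  -- dual
[4] i6&i7  or.ALU;sub.ALU  -- dual
[5] i8  xor.ALU  -- RAW r3
[6] i9  sub.ALU  -- tail

CYCLES = 7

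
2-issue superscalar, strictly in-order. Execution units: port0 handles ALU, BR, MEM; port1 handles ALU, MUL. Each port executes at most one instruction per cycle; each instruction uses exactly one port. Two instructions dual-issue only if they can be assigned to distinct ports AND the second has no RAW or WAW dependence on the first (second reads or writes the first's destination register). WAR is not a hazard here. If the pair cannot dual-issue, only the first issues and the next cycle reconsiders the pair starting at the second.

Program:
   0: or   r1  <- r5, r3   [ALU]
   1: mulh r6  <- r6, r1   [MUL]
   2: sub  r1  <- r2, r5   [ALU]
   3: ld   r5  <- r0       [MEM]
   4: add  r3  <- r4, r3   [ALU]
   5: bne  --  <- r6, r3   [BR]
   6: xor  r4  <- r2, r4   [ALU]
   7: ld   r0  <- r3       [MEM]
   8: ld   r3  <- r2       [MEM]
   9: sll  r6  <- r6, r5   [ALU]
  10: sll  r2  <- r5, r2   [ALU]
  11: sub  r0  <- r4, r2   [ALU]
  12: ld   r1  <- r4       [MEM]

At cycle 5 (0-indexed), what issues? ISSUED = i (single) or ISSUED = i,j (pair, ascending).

ISSUED = 8,9

t=0 i0:or.ALU ; RAW r1
t=1 i1+i2:mulh.MUL/sub.ALU ; 2-wide
t=2 i3+i4:ld.MEM/add.ALU ; 2-wide
t=3 i5+i6:bne.BR/xor.ALU ; 2-wide
t=4 i7:ld.MEM ; no-port MEM/MEM
t=5 i8+i9:ld.MEM/sll.ALU ; 2-wide
t=6 i10:sll.ALU ; RAW r2
t=7 i11+i12:sub.ALU/ld.MEM ; 2-wide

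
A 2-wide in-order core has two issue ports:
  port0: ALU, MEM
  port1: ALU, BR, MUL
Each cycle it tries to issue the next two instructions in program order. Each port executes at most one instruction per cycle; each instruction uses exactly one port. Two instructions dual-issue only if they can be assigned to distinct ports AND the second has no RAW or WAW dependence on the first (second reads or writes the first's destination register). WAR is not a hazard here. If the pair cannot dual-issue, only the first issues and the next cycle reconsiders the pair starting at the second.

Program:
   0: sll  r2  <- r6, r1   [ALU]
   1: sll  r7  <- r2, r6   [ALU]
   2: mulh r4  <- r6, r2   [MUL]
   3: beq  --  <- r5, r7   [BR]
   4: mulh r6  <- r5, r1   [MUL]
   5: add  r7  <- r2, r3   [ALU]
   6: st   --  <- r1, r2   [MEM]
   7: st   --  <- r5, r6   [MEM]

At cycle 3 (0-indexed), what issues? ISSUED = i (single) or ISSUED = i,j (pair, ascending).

ISSUED = 4,5

t=0 i0:sll.ALU ; RAW r2
t=1 i1&i2:sll.ALU+mulh.MUL ; pair
t=2 i3:beq.BR ; no-port BR/MUL
t=3 i4&i5:mulh.MUL+add.ALU ; pair
t=4 i6:st.MEM ; no-port MEM/MEM
t=5 i7:st.MEM ; tail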